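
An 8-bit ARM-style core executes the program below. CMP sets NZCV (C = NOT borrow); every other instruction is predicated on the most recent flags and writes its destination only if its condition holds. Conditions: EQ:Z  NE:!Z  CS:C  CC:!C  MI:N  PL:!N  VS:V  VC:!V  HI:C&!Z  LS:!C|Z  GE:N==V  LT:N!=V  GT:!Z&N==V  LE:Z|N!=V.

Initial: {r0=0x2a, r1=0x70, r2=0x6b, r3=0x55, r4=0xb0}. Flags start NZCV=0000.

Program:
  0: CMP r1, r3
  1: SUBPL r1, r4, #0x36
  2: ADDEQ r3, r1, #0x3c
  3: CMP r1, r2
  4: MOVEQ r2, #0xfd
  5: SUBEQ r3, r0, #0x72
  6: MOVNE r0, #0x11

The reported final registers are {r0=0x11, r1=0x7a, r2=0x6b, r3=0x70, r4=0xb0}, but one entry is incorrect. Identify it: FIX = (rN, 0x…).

[0] flags=0010 → (cmp)
[1] flags=0010 PL?T → r1=0x7a
[2] flags=0010 EQ?F → skip
[3] flags=0010 → (cmp)
[4] flags=0010 EQ?F → skip
[5] flags=0010 EQ?F → skip
[6] flags=0010 NE?T → r0=0x11

FIX = (r3, 0x55)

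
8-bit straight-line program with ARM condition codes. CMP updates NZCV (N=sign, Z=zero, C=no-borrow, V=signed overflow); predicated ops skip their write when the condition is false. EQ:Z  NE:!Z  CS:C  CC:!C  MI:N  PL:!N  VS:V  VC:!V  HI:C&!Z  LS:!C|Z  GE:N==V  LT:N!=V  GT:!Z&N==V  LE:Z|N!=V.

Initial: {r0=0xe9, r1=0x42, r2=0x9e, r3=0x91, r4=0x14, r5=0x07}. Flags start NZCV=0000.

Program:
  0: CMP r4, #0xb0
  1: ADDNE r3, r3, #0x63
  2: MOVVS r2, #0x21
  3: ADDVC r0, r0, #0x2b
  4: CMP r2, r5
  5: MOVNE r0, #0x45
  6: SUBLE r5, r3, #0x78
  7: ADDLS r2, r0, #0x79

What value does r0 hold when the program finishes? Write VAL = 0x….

[0] flags=0000 → (cmp)
[1] flags=0000 NE?T → r3=0xf4
[2] flags=0000 VS?F → skip
[3] flags=0000 VC?T → r0=0x14
[4] flags=1010 → (cmp)
[5] flags=1010 NE?T → r0=0x45
[6] flags=1010 LE?T → r5=0x7c
[7] flags=1010 LS?F → skip

VAL = 0x45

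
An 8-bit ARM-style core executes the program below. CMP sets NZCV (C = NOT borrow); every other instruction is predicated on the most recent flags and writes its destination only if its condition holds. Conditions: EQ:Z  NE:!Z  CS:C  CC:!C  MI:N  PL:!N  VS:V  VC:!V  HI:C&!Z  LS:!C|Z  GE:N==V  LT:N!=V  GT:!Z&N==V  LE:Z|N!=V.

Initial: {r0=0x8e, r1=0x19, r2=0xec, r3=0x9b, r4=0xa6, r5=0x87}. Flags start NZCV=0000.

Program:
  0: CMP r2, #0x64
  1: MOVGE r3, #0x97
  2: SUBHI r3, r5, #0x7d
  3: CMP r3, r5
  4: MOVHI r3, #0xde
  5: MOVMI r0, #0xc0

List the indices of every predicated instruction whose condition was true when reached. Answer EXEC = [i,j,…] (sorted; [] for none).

[0] flags=1010 → (cmp)
[1] flags=1010 GE?F → skip
[2] flags=1010 HI?T → r3=0x0a
[3] flags=1001 → (cmp)
[4] flags=1001 HI?F → skip
[5] flags=1001 MI?T → r0=0xc0

EXEC = [2,5]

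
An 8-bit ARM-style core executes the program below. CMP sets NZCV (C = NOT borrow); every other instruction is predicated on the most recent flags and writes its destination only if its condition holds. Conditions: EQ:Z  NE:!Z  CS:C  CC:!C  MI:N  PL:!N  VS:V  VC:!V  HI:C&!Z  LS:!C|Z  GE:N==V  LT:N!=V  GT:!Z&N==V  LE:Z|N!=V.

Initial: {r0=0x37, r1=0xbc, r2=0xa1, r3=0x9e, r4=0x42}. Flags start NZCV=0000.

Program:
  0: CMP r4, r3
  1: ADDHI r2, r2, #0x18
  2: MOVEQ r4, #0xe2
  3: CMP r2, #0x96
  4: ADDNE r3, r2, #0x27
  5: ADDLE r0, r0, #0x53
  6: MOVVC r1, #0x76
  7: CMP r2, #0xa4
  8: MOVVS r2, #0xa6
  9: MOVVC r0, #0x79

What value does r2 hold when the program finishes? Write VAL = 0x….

0: ✓ CMP  NZCV=1001
1: · ADDHI
2: · MOVEQ
3: ✓ CMP  NZCV=0010
4: ✓ ADDNE  r3←0xc8
5: · ADDLE
6: ✓ MOVVC  r1←0x76
7: ✓ CMP  NZCV=1000
8: · MOVVS
9: ✓ MOVVC  r0←0x79

VAL = 0xa1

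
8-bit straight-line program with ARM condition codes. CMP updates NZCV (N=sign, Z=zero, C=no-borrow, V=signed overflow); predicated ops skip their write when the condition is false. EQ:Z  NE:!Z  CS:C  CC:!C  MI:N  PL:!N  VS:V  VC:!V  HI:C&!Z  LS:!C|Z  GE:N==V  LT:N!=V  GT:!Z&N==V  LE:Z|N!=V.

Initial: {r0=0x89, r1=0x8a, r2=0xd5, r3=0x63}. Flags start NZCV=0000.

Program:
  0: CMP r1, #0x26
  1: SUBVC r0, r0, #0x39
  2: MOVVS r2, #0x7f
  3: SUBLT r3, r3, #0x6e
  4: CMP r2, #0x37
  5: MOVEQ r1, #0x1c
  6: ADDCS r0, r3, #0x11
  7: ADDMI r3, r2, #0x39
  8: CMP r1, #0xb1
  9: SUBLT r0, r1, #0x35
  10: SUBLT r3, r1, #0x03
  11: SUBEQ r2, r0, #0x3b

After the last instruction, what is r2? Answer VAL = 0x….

0: ✓ CMP  NZCV=0011
1: · SUBVC
2: ✓ MOVVS  r2←0x7f
3: ✓ SUBLT  r3←0xf5
4: ✓ CMP  NZCV=0010
5: · MOVEQ
6: ✓ ADDCS  r0←0x06
7: · ADDMI
8: ✓ CMP  NZCV=1000
9: ✓ SUBLT  r0←0x55
10: ✓ SUBLT  r3←0x87
11: · SUBEQ

VAL = 0x7f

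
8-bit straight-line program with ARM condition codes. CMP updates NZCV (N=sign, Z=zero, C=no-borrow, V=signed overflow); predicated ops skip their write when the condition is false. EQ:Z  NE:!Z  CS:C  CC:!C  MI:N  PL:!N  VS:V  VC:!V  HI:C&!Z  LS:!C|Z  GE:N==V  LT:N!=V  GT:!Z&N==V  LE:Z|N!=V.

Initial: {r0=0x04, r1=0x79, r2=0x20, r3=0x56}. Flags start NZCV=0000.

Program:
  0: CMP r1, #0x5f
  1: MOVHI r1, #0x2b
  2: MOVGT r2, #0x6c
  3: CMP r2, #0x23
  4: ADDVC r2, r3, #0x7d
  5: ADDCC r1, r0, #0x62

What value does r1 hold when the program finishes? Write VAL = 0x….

VAL = 0x2b

0: ✓ CMP  NZCV=0010
1: ✓ MOVHI  r1←0x2b
2: ✓ MOVGT  r2←0x6c
3: ✓ CMP  NZCV=0010
4: ✓ ADDVC  r2←0xd3
5: · ADDCC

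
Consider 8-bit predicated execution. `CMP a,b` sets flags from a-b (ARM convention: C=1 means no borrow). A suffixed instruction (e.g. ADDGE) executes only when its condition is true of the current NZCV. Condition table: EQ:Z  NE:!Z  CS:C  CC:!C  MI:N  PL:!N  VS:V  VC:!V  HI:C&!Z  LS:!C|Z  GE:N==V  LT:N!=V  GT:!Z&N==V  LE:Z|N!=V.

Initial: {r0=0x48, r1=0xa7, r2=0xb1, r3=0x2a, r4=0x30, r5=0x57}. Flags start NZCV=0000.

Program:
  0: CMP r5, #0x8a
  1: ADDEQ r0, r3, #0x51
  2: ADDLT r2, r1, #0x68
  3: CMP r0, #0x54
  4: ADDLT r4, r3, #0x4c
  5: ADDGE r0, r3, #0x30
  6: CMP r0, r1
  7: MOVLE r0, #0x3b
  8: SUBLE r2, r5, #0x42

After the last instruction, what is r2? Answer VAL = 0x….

VAL = 0xb1

[0] flags=1001 → (cmp)
[1] flags=1001 EQ?F → skip
[2] flags=1001 LT?F → skip
[3] flags=1000 → (cmp)
[4] flags=1000 LT?T → r4=0x76
[5] flags=1000 GE?F → skip
[6] flags=1001 → (cmp)
[7] flags=1001 LE?F → skip
[8] flags=1001 LE?F → skip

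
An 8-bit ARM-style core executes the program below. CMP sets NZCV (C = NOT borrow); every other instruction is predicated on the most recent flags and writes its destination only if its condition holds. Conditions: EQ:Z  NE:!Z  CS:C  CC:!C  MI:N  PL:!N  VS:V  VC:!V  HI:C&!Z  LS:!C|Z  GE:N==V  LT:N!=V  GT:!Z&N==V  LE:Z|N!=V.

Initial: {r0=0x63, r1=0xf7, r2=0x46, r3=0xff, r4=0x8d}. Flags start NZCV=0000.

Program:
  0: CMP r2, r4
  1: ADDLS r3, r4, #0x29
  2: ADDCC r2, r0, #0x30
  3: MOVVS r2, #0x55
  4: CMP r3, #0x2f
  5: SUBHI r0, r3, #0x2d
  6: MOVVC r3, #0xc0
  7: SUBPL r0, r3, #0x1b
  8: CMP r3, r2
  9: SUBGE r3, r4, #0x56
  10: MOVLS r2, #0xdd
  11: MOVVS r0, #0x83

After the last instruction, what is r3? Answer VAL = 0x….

[0] flags=1001 → (cmp)
[1] flags=1001 LS?T → r3=0xb6
[2] flags=1001 CC?T → r2=0x93
[3] flags=1001 VS?T → r2=0x55
[4] flags=1010 → (cmp)
[5] flags=1010 HI?T → r0=0x89
[6] flags=1010 VC?T → r3=0xc0
[7] flags=1010 PL?F → skip
[8] flags=0011 → (cmp)
[9] flags=0011 GE?F → skip
[10] flags=0011 LS?F → skip
[11] flags=0011 VS?T → r0=0x83

VAL = 0xc0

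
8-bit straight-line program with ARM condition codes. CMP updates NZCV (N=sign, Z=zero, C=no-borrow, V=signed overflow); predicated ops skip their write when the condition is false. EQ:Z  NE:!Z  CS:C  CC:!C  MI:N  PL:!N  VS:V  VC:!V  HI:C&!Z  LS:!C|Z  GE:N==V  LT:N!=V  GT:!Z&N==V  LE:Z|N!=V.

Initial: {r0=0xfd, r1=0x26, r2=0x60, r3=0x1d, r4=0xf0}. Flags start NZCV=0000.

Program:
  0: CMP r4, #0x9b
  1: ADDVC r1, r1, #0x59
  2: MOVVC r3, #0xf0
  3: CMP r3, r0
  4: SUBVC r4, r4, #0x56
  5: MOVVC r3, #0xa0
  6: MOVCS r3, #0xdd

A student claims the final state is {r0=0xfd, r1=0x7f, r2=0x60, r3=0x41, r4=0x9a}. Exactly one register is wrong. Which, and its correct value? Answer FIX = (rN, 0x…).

FIX = (r3, 0xa0)

[0] flags=0010 → (cmp)
[1] flags=0010 VC?T → r1=0x7f
[2] flags=0010 VC?T → r3=0xf0
[3] flags=1000 → (cmp)
[4] flags=1000 VC?T → r4=0x9a
[5] flags=1000 VC?T → r3=0xa0
[6] flags=1000 CS?F → skip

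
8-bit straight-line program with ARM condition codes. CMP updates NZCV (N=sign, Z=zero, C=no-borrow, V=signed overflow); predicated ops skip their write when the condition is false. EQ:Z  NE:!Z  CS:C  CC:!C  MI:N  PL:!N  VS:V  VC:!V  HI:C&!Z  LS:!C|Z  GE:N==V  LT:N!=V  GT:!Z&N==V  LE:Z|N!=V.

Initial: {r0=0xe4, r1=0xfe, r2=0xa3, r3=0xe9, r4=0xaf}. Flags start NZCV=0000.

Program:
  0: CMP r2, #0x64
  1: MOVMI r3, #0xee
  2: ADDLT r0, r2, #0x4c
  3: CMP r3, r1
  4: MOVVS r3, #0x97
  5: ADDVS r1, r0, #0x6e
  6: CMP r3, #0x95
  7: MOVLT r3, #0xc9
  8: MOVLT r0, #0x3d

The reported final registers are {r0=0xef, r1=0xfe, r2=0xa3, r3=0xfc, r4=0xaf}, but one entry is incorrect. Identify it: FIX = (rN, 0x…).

[0] flags=0011 → (cmp)
[1] flags=0011 MI?F → skip
[2] flags=0011 LT?T → r0=0xef
[3] flags=1000 → (cmp)
[4] flags=1000 VS?F → skip
[5] flags=1000 VS?F → skip
[6] flags=0010 → (cmp)
[7] flags=0010 LT?F → skip
[8] flags=0010 LT?F → skip

FIX = (r3, 0xe9)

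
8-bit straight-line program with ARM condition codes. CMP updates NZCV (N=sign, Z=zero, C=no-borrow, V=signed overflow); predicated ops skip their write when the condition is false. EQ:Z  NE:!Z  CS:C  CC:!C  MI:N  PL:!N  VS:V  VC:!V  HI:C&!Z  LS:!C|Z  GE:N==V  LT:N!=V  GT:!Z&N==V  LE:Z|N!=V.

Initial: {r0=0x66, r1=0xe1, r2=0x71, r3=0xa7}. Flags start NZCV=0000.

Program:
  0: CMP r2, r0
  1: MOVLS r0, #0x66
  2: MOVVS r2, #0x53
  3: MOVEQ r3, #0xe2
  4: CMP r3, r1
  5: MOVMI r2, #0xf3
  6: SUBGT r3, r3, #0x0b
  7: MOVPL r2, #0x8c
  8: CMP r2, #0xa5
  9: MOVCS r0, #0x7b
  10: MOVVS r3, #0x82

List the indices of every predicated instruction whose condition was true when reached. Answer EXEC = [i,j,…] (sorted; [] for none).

EXEC = [5,9]

[0] flags=0010 → (cmp)
[1] flags=0010 LS?F → skip
[2] flags=0010 VS?F → skip
[3] flags=0010 EQ?F → skip
[4] flags=1000 → (cmp)
[5] flags=1000 MI?T → r2=0xf3
[6] flags=1000 GT?F → skip
[7] flags=1000 PL?F → skip
[8] flags=0010 → (cmp)
[9] flags=0010 CS?T → r0=0x7b
[10] flags=0010 VS?F → skip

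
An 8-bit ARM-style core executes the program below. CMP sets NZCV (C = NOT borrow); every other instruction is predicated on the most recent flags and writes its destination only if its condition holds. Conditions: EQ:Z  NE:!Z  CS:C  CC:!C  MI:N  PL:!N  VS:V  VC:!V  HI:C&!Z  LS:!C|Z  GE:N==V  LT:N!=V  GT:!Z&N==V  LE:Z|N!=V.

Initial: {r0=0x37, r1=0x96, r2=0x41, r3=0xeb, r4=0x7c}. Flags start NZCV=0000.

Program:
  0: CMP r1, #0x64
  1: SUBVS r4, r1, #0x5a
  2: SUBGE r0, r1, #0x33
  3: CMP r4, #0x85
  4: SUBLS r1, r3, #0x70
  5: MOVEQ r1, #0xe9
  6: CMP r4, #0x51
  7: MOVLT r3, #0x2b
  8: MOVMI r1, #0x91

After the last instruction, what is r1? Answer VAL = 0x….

VAL = 0x91

0: ✓ CMP  NZCV=0011
1: ✓ SUBVS  r4←0x3c
2: · SUBGE
3: ✓ CMP  NZCV=1001
4: ✓ SUBLS  r1←0x7b
5: · MOVEQ
6: ✓ CMP  NZCV=1000
7: ✓ MOVLT  r3←0x2b
8: ✓ MOVMI  r1←0x91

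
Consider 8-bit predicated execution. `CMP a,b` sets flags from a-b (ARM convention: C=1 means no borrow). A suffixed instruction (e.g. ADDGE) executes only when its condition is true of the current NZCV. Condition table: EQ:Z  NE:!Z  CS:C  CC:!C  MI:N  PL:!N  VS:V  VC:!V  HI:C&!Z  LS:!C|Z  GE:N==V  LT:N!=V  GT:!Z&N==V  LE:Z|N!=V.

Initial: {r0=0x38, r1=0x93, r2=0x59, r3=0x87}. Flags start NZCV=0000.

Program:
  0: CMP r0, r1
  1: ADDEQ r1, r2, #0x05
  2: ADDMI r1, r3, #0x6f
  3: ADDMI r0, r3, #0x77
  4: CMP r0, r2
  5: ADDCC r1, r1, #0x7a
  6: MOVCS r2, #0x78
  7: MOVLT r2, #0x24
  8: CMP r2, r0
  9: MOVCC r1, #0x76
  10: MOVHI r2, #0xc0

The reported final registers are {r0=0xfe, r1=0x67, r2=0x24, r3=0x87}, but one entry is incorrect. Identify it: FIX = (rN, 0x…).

FIX = (r1, 0x76)

[0] flags=1001 → (cmp)
[1] flags=1001 EQ?F → skip
[2] flags=1001 MI?T → r1=0xf6
[3] flags=1001 MI?T → r0=0xfe
[4] flags=1010 → (cmp)
[5] flags=1010 CC?F → skip
[6] flags=1010 CS?T → r2=0x78
[7] flags=1010 LT?T → r2=0x24
[8] flags=0000 → (cmp)
[9] flags=0000 CC?T → r1=0x76
[10] flags=0000 HI?F → skip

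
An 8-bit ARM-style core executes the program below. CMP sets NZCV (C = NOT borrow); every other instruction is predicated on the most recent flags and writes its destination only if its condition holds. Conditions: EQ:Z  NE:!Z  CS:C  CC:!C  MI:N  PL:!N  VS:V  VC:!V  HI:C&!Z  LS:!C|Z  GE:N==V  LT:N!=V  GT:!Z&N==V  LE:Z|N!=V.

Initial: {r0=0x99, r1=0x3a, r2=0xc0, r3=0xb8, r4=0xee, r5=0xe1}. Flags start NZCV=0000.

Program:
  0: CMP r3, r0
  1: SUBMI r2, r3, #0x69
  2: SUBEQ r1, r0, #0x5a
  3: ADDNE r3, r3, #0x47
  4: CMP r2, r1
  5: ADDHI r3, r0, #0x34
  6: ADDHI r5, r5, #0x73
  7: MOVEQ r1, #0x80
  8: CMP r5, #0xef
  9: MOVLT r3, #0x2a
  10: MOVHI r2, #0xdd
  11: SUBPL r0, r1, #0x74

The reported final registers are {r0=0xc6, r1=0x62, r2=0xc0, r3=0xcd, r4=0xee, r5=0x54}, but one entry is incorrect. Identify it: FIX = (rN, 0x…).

0: ✓ CMP  NZCV=0010
1: · SUBMI
2: · SUBEQ
3: ✓ ADDNE  r3←0xff
4: ✓ CMP  NZCV=1010
5: ✓ ADDHI  r3←0xcd
6: ✓ ADDHI  r5←0x54
7: · MOVEQ
8: ✓ CMP  NZCV=0000
9: · MOVLT
10: · MOVHI
11: ✓ SUBPL  r0←0xc6

FIX = (r1, 0x3a)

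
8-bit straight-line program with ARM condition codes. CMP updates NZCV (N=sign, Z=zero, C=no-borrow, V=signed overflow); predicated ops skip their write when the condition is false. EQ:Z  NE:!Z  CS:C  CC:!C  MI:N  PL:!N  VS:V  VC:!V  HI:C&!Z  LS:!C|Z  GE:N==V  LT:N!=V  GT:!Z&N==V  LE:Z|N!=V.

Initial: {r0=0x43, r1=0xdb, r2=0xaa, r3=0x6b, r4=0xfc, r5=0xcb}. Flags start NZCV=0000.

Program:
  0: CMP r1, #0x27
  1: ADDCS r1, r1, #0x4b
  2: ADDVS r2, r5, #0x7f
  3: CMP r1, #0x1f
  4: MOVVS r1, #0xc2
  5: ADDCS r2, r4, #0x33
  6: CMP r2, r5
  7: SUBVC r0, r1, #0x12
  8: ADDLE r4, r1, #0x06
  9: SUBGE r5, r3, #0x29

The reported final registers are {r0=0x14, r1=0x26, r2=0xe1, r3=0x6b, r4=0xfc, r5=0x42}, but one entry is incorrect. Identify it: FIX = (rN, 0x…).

0: ✓ CMP  NZCV=1010
1: ✓ ADDCS  r1←0x26
2: · ADDVS
3: ✓ CMP  NZCV=0010
4: · MOVVS
5: ✓ ADDCS  r2←0x2f
6: ✓ CMP  NZCV=0000
7: ✓ SUBVC  r0←0x14
8: · ADDLE
9: ✓ SUBGE  r5←0x42

FIX = (r2, 0x2f)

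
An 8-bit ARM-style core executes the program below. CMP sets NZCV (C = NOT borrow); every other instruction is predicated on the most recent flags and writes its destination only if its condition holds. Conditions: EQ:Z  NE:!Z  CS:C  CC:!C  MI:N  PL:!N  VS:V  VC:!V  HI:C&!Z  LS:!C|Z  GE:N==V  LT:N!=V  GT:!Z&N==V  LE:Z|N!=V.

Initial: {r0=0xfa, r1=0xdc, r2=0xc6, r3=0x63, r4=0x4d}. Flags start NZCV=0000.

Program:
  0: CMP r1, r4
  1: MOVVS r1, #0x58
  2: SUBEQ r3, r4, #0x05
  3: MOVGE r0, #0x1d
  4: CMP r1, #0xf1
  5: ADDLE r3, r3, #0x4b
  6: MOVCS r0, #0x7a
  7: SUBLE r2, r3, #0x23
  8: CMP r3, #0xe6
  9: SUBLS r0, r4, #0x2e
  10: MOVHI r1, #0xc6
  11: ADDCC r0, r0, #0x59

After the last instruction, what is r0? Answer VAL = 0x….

VAL = 0x78

[0] flags=1010 → (cmp)
[1] flags=1010 VS?F → skip
[2] flags=1010 EQ?F → skip
[3] flags=1010 GE?F → skip
[4] flags=1000 → (cmp)
[5] flags=1000 LE?T → r3=0xae
[6] flags=1000 CS?F → skip
[7] flags=1000 LE?T → r2=0x8b
[8] flags=1000 → (cmp)
[9] flags=1000 LS?T → r0=0x1f
[10] flags=1000 HI?F → skip
[11] flags=1000 CC?T → r0=0x78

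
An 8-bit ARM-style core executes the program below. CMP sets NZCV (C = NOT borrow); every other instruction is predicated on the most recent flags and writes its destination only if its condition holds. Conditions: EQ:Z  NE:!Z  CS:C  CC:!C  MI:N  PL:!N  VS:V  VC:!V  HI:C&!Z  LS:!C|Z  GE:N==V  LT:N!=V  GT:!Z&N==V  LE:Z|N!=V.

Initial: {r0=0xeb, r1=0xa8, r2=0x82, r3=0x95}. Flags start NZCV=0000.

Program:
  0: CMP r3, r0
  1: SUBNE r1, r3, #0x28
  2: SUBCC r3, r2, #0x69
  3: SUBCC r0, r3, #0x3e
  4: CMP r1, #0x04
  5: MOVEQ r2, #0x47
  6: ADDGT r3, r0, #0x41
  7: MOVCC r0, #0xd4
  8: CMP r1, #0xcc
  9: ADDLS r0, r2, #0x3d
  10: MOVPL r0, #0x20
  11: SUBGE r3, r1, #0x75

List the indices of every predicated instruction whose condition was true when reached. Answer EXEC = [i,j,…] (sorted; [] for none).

0: ✓ CMP  NZCV=1000
1: ✓ SUBNE  r1←0x6d
2: ✓ SUBCC  r3←0x19
3: ✓ SUBCC  r0←0xdb
4: ✓ CMP  NZCV=0010
5: · MOVEQ
6: ✓ ADDGT  r3←0x1c
7: · MOVCC
8: ✓ CMP  NZCV=1001
9: ✓ ADDLS  r0←0xbf
10: · MOVPL
11: ✓ SUBGE  r3←0xf8

EXEC = [1,2,3,6,9,11]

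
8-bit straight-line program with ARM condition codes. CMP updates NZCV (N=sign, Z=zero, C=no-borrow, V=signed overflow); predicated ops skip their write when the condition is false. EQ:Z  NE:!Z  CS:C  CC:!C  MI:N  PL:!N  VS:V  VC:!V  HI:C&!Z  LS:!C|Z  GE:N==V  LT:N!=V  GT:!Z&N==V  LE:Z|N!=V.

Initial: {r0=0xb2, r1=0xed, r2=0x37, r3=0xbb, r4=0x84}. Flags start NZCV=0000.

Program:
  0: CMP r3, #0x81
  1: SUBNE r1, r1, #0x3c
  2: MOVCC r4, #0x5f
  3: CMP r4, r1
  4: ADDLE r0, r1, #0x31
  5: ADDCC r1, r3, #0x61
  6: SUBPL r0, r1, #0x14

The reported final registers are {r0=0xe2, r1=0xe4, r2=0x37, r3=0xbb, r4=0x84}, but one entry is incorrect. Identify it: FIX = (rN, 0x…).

[0] flags=0010 → (cmp)
[1] flags=0010 NE?T → r1=0xb1
[2] flags=0010 CC?F → skip
[3] flags=1000 → (cmp)
[4] flags=1000 LE?T → r0=0xe2
[5] flags=1000 CC?T → r1=0x1c
[6] flags=1000 PL?F → skip

FIX = (r1, 0x1c)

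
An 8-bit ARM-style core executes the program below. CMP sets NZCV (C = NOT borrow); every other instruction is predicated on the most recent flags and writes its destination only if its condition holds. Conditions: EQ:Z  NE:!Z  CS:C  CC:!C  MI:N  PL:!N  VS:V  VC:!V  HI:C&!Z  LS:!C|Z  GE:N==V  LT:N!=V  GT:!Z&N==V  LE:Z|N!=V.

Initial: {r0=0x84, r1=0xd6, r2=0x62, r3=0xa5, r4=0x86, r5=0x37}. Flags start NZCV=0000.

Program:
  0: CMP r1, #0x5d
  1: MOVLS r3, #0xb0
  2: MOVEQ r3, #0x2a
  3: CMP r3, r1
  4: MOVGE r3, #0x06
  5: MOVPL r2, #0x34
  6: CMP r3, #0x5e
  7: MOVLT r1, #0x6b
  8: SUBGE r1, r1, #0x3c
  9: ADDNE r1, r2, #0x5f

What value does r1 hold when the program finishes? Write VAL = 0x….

VAL = 0xc1

0: ✓ CMP  NZCV=0011
1: · MOVLS
2: · MOVEQ
3: ✓ CMP  NZCV=1000
4: · MOVGE
5: · MOVPL
6: ✓ CMP  NZCV=0011
7: ✓ MOVLT  r1←0x6b
8: · SUBGE
9: ✓ ADDNE  r1←0xc1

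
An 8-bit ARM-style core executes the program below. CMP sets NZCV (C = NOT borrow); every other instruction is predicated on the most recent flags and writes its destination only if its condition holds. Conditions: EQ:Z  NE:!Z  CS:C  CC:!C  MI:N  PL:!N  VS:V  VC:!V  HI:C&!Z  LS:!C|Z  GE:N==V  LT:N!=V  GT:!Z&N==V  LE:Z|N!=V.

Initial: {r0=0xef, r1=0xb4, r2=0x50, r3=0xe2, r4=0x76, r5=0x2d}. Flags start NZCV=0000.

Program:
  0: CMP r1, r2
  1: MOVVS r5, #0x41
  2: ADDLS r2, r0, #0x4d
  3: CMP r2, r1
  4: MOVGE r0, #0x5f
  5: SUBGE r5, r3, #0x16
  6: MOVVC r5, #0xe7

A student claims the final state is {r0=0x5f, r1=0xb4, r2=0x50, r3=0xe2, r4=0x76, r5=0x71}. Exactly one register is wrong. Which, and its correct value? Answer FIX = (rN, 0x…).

0: ✓ CMP  NZCV=0011
1: ✓ MOVVS  r5←0x41
2: · ADDLS
3: ✓ CMP  NZCV=1001
4: ✓ MOVGE  r0←0x5f
5: ✓ SUBGE  r5←0xcc
6: · MOVVC

FIX = (r5, 0xcc)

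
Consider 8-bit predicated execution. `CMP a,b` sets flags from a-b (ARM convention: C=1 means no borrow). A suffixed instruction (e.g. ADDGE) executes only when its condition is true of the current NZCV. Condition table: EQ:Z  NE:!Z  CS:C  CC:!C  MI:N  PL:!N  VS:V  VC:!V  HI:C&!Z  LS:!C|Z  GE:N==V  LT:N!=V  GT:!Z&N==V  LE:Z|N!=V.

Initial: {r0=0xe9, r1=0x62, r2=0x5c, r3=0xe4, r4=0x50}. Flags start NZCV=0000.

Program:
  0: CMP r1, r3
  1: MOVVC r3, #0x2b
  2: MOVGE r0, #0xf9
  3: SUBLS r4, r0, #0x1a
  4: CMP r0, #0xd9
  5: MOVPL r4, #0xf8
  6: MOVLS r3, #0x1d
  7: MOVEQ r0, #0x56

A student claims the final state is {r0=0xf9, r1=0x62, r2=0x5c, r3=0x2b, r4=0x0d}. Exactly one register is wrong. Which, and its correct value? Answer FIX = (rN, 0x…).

0: ✓ CMP  NZCV=0000
1: ✓ MOVVC  r3←0x2b
2: ✓ MOVGE  r0←0xf9
3: ✓ SUBLS  r4←0xdf
4: ✓ CMP  NZCV=0010
5: ✓ MOVPL  r4←0xf8
6: · MOVLS
7: · MOVEQ

FIX = (r4, 0xf8)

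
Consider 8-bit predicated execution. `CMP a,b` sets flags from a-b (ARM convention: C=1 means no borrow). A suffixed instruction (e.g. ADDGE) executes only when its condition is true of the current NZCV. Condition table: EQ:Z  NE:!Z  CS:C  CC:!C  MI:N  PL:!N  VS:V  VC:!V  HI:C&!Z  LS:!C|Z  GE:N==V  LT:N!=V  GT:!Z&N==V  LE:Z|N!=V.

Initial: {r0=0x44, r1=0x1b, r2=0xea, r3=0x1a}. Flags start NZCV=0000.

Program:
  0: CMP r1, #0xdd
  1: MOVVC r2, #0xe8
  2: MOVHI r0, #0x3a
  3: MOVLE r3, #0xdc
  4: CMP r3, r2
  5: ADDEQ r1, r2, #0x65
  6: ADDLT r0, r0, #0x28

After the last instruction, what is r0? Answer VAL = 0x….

0: ✓ CMP  NZCV=0000
1: ✓ MOVVC  r2←0xe8
2: · MOVHI
3: · MOVLE
4: ✓ CMP  NZCV=0000
5: · ADDEQ
6: · ADDLT

VAL = 0x44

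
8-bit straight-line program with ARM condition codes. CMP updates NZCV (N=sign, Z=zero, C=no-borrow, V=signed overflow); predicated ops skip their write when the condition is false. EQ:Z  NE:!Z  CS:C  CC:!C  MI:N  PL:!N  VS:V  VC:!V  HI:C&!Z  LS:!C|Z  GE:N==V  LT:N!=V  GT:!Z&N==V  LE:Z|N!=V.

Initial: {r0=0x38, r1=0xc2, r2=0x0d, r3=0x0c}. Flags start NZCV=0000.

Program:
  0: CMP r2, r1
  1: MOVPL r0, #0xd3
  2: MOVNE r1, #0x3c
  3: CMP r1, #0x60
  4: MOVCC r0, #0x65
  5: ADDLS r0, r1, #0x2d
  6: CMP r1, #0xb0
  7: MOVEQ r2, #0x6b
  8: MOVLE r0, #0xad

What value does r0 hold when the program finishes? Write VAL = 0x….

VAL = 0x69

[0] flags=0000 → (cmp)
[1] flags=0000 PL?T → r0=0xd3
[2] flags=0000 NE?T → r1=0x3c
[3] flags=1000 → (cmp)
[4] flags=1000 CC?T → r0=0x65
[5] flags=1000 LS?T → r0=0x69
[6] flags=1001 → (cmp)
[7] flags=1001 EQ?F → skip
[8] flags=1001 LE?F → skip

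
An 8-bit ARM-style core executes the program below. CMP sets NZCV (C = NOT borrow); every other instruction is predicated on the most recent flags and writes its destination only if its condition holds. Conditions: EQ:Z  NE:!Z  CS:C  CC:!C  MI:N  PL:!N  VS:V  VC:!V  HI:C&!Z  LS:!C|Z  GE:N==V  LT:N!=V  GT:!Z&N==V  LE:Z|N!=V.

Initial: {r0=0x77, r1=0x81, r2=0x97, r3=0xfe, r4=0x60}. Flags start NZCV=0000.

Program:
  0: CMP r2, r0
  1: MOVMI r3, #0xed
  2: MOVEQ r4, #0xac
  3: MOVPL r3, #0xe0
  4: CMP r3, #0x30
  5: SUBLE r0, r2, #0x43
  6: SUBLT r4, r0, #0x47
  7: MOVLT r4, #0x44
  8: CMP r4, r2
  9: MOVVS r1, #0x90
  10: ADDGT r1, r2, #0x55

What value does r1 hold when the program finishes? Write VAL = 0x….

VAL = 0xec

0: ✓ CMP  NZCV=0011
1: · MOVMI
2: · MOVEQ
3: ✓ MOVPL  r3←0xe0
4: ✓ CMP  NZCV=1010
5: ✓ SUBLE  r0←0x54
6: ✓ SUBLT  r4←0x0d
7: ✓ MOVLT  r4←0x44
8: ✓ CMP  NZCV=1001
9: ✓ MOVVS  r1←0x90
10: ✓ ADDGT  r1←0xec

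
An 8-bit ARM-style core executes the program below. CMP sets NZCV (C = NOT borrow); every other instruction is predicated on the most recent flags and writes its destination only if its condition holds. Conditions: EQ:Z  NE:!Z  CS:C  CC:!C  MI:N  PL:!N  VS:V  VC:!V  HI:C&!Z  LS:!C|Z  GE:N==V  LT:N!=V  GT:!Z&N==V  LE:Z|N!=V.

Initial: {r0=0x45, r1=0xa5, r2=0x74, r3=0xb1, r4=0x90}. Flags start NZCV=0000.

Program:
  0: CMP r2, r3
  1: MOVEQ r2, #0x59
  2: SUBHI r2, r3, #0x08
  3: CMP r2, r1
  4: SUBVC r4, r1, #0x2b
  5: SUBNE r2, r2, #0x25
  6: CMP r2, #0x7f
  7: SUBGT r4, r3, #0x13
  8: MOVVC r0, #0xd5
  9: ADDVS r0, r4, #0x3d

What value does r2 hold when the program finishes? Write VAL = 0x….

[0] flags=1001 → (cmp)
[1] flags=1001 EQ?F → skip
[2] flags=1001 HI?F → skip
[3] flags=1001 → (cmp)
[4] flags=1001 VC?F → skip
[5] flags=1001 NE?T → r2=0x4f
[6] flags=1000 → (cmp)
[7] flags=1000 GT?F → skip
[8] flags=1000 VC?T → r0=0xd5
[9] flags=1000 VS?F → skip

VAL = 0x4f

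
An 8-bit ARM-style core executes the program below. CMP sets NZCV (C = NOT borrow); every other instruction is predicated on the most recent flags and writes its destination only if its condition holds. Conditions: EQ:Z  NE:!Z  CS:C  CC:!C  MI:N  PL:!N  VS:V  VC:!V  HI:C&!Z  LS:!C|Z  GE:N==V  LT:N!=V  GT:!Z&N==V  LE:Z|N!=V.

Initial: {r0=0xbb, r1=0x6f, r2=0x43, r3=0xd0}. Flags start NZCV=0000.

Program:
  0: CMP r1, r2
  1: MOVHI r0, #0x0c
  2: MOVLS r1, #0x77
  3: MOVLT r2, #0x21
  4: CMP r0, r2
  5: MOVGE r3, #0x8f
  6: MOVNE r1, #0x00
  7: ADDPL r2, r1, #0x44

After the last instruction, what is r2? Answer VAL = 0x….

VAL = 0x43

[0] flags=0010 → (cmp)
[1] flags=0010 HI?T → r0=0x0c
[2] flags=0010 LS?F → skip
[3] flags=0010 LT?F → skip
[4] flags=1000 → (cmp)
[5] flags=1000 GE?F → skip
[6] flags=1000 NE?T → r1=0x00
[7] flags=1000 PL?F → skip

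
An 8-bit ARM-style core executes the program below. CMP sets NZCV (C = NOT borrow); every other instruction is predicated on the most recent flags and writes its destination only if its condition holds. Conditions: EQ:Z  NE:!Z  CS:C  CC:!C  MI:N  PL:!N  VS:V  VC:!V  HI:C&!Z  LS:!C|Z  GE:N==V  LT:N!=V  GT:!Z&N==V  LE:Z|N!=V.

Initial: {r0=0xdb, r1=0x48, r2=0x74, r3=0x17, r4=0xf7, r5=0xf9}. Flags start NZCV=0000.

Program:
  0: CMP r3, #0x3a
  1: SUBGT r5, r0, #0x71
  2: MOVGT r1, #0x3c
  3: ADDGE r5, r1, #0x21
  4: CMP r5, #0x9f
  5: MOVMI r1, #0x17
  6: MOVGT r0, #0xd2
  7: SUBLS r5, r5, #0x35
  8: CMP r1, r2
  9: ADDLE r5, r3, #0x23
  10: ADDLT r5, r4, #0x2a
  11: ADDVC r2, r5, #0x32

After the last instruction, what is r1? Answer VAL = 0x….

VAL = 0x48

0: ✓ CMP  NZCV=1000
1: · SUBGT
2: · MOVGT
3: · ADDGE
4: ✓ CMP  NZCV=0010
5: · MOVMI
6: ✓ MOVGT  r0←0xd2
7: · SUBLS
8: ✓ CMP  NZCV=1000
9: ✓ ADDLE  r5←0x3a
10: ✓ ADDLT  r5←0x21
11: ✓ ADDVC  r2←0x53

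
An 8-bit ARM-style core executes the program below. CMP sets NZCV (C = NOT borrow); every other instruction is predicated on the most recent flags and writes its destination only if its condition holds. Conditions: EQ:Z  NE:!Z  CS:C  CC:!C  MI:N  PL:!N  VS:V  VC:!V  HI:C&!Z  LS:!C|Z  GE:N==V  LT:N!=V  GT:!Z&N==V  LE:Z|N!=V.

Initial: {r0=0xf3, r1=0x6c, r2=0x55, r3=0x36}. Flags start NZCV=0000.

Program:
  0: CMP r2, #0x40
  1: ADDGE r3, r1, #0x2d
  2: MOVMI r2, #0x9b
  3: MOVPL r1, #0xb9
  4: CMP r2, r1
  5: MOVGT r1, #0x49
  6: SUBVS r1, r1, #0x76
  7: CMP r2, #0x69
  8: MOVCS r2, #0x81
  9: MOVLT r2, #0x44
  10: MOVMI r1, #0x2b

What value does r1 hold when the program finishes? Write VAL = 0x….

VAL = 0x2b

0: ✓ CMP  NZCV=0010
1: ✓ ADDGE  r3←0x99
2: · MOVMI
3: ✓ MOVPL  r1←0xb9
4: ✓ CMP  NZCV=1001
5: ✓ MOVGT  r1←0x49
6: ✓ SUBVS  r1←0xd3
7: ✓ CMP  NZCV=1000
8: · MOVCS
9: ✓ MOVLT  r2←0x44
10: ✓ MOVMI  r1←0x2b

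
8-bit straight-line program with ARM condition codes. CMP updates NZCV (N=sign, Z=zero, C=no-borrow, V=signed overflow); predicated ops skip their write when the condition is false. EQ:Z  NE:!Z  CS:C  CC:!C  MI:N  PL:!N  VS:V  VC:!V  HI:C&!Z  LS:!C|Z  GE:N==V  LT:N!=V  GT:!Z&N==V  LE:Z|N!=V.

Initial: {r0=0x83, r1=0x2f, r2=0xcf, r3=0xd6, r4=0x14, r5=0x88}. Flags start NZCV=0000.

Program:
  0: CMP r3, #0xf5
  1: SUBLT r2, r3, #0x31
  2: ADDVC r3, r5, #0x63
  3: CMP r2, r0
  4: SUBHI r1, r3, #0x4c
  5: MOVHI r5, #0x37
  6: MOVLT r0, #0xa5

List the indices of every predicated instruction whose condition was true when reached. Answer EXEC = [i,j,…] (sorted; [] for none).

EXEC = [1,2,4,5]

0: ✓ CMP  NZCV=1000
1: ✓ SUBLT  r2←0xa5
2: ✓ ADDVC  r3←0xeb
3: ✓ CMP  NZCV=0010
4: ✓ SUBHI  r1←0x9f
5: ✓ MOVHI  r5←0x37
6: · MOVLT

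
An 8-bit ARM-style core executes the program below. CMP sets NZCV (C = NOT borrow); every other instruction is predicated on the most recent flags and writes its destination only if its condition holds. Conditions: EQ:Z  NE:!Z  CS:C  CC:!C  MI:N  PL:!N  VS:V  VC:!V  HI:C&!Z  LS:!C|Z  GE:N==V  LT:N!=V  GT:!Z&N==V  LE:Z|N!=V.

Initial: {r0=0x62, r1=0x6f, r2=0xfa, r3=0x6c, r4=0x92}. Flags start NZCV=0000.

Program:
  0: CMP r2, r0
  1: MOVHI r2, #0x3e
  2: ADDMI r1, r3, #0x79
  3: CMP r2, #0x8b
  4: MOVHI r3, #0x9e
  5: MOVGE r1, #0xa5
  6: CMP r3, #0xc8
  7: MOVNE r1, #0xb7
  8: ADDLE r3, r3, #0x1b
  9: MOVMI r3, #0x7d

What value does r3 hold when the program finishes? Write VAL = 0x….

[0] flags=1010 → (cmp)
[1] flags=1010 HI?T → r2=0x3e
[2] flags=1010 MI?T → r1=0xe5
[3] flags=1001 → (cmp)
[4] flags=1001 HI?F → skip
[5] flags=1001 GE?T → r1=0xa5
[6] flags=1001 → (cmp)
[7] flags=1001 NE?T → r1=0xb7
[8] flags=1001 LE?F → skip
[9] flags=1001 MI?T → r3=0x7d

VAL = 0x7d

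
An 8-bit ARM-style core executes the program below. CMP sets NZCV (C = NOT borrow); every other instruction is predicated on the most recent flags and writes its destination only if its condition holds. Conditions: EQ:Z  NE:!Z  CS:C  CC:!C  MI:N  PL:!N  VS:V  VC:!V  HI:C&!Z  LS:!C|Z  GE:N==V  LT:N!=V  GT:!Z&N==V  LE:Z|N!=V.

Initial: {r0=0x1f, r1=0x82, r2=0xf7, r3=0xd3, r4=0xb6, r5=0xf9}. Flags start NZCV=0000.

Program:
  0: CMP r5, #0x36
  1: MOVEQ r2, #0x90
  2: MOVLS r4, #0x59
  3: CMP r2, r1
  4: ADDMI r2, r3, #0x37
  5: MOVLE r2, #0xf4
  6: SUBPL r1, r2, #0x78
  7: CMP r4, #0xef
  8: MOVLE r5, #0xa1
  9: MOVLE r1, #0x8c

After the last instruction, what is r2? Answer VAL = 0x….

0: ✓ CMP  NZCV=1010
1: · MOVEQ
2: · MOVLS
3: ✓ CMP  NZCV=0010
4: · ADDMI
5: · MOVLE
6: ✓ SUBPL  r1←0x7f
7: ✓ CMP  NZCV=1000
8: ✓ MOVLE  r5←0xa1
9: ✓ MOVLE  r1←0x8c

VAL = 0xf7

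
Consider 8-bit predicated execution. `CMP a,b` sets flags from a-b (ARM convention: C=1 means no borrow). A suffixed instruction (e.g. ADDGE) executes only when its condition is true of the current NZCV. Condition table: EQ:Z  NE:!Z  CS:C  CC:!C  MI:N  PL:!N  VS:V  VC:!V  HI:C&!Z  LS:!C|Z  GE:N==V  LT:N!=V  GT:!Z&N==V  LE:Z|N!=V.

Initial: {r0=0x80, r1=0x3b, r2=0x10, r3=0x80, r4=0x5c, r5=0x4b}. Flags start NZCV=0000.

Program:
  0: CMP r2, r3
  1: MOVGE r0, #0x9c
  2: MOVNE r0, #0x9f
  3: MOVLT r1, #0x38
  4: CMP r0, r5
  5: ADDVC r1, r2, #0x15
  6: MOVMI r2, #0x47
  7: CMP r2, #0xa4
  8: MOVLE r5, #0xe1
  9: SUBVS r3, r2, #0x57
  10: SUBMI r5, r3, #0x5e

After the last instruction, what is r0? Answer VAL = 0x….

[0] flags=1001 → (cmp)
[1] flags=1001 GE?T → r0=0x9c
[2] flags=1001 NE?T → r0=0x9f
[3] flags=1001 LT?F → skip
[4] flags=0011 → (cmp)
[5] flags=0011 VC?F → skip
[6] flags=0011 MI?F → skip
[7] flags=0000 → (cmp)
[8] flags=0000 LE?F → skip
[9] flags=0000 VS?F → skip
[10] flags=0000 MI?F → skip

VAL = 0x9f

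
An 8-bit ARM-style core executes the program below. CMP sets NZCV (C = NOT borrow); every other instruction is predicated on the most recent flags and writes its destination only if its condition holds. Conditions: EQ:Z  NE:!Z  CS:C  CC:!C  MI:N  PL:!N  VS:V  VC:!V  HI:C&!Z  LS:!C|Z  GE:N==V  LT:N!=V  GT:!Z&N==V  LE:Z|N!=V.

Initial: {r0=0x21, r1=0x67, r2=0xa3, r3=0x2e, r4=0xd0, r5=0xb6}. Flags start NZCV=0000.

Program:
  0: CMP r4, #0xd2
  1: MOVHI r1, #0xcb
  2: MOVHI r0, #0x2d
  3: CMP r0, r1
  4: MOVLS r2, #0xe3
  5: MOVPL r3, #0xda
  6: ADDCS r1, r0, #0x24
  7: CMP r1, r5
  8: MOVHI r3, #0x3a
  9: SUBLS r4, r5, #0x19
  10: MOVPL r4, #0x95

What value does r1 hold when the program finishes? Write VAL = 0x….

VAL = 0x67

0: ✓ CMP  NZCV=1000
1: · MOVHI
2: · MOVHI
3: ✓ CMP  NZCV=1000
4: ✓ MOVLS  r2←0xe3
5: · MOVPL
6: · ADDCS
7: ✓ CMP  NZCV=1001
8: · MOVHI
9: ✓ SUBLS  r4←0x9d
10: · MOVPL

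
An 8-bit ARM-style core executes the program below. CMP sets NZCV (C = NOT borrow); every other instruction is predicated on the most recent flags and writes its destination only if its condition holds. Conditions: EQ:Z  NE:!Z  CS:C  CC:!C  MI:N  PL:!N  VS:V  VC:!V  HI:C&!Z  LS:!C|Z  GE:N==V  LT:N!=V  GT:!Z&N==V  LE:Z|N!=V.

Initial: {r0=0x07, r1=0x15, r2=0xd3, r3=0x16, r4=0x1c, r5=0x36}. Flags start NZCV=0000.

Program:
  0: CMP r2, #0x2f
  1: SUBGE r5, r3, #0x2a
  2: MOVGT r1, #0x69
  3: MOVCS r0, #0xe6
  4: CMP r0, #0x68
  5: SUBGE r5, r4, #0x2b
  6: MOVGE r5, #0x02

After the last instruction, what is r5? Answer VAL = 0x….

VAL = 0x36

[0] flags=1010 → (cmp)
[1] flags=1010 GE?F → skip
[2] flags=1010 GT?F → skip
[3] flags=1010 CS?T → r0=0xe6
[4] flags=0011 → (cmp)
[5] flags=0011 GE?F → skip
[6] flags=0011 GE?F → skip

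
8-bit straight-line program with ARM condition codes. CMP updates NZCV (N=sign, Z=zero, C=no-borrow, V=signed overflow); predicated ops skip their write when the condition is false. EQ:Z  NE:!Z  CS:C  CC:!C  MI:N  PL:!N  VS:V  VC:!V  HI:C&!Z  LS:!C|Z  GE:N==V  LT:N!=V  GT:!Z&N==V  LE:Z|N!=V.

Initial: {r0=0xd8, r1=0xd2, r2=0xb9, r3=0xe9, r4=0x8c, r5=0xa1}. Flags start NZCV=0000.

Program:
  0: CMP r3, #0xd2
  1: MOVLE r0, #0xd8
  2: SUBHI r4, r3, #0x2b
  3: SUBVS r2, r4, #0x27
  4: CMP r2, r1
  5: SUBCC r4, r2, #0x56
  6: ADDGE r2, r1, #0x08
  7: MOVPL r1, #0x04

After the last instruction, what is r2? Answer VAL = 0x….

0: ✓ CMP  NZCV=0010
1: · MOVLE
2: ✓ SUBHI  r4←0xbe
3: · SUBVS
4: ✓ CMP  NZCV=1000
5: ✓ SUBCC  r4←0x63
6: · ADDGE
7: · MOVPL

VAL = 0xb9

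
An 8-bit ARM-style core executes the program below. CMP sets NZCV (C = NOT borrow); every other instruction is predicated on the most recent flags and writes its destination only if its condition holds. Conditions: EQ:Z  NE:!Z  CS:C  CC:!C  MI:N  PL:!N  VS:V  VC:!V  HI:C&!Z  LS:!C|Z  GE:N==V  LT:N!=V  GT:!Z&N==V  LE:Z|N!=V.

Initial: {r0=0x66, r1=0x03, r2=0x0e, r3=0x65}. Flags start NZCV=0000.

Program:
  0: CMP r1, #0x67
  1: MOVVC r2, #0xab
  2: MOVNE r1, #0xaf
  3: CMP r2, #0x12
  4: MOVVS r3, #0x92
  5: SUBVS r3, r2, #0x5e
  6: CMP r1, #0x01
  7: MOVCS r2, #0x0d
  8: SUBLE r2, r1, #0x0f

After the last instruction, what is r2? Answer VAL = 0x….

[0] flags=1000 → (cmp)
[1] flags=1000 VC?T → r2=0xab
[2] flags=1000 NE?T → r1=0xaf
[3] flags=1010 → (cmp)
[4] flags=1010 VS?F → skip
[5] flags=1010 VS?F → skip
[6] flags=1010 → (cmp)
[7] flags=1010 CS?T → r2=0x0d
[8] flags=1010 LE?T → r2=0xa0

VAL = 0xa0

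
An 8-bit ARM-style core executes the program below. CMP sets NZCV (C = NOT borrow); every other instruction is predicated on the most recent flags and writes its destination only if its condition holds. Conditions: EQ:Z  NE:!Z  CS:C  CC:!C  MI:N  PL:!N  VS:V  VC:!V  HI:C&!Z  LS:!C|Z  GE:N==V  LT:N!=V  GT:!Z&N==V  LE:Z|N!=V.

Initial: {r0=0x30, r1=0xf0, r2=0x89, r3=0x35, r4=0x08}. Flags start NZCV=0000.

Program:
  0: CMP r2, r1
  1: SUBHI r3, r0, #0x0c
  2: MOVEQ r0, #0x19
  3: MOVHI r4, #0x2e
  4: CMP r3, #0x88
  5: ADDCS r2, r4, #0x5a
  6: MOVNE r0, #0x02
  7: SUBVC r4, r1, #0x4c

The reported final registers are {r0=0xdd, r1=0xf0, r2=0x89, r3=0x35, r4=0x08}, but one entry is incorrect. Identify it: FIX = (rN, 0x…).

FIX = (r0, 0x02)

0: ✓ CMP  NZCV=1000
1: · SUBHI
2: · MOVEQ
3: · MOVHI
4: ✓ CMP  NZCV=1001
5: · ADDCS
6: ✓ MOVNE  r0←0x02
7: · SUBVC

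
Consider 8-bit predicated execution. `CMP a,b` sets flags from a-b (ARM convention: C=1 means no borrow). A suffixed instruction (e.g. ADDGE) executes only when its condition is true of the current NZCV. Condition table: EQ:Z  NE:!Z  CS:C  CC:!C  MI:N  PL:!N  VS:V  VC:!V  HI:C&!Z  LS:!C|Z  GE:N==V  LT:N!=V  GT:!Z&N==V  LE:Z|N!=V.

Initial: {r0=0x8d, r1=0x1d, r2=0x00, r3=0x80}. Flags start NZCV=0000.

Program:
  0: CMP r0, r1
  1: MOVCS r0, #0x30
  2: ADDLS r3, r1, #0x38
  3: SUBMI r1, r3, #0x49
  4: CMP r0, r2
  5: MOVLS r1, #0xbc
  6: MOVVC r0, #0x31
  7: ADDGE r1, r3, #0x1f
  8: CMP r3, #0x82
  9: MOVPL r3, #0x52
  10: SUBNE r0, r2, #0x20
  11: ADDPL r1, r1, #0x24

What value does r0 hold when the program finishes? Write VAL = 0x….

[0] flags=0011 → (cmp)
[1] flags=0011 CS?T → r0=0x30
[2] flags=0011 LS?F → skip
[3] flags=0011 MI?F → skip
[4] flags=0010 → (cmp)
[5] flags=0010 LS?F → skip
[6] flags=0010 VC?T → r0=0x31
[7] flags=0010 GE?T → r1=0x9f
[8] flags=1000 → (cmp)
[9] flags=1000 PL?F → skip
[10] flags=1000 NE?T → r0=0xe0
[11] flags=1000 PL?F → skip

VAL = 0xe0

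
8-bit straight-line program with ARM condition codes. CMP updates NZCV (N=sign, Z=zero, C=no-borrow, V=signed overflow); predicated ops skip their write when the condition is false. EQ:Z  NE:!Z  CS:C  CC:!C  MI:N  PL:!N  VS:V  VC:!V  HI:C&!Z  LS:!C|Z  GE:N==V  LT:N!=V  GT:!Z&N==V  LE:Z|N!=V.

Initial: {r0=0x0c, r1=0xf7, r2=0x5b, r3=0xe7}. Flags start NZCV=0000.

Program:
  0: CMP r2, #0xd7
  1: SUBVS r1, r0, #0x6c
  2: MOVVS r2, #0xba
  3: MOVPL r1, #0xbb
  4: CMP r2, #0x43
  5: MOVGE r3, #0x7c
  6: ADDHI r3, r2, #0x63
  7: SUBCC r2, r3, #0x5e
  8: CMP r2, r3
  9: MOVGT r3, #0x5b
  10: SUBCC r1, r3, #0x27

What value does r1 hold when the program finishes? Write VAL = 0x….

VAL = 0xa0

[0] flags=1001 → (cmp)
[1] flags=1001 VS?T → r1=0xa0
[2] flags=1001 VS?T → r2=0xba
[3] flags=1001 PL?F → skip
[4] flags=0011 → (cmp)
[5] flags=0011 GE?F → skip
[6] flags=0011 HI?T → r3=0x1d
[7] flags=0011 CC?F → skip
[8] flags=1010 → (cmp)
[9] flags=1010 GT?F → skip
[10] flags=1010 CC?F → skip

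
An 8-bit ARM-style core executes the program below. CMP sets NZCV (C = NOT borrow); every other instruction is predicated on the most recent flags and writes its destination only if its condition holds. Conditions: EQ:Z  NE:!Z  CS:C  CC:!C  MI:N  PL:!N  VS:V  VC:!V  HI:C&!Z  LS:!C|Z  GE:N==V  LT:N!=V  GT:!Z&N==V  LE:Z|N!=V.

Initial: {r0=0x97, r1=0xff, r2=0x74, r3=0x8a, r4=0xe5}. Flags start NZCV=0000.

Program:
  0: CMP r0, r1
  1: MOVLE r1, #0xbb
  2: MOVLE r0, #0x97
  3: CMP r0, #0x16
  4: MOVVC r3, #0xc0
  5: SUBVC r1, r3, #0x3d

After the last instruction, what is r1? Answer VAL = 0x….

[0] flags=1000 → (cmp)
[1] flags=1000 LE?T → r1=0xbb
[2] flags=1000 LE?T → r0=0x97
[3] flags=1010 → (cmp)
[4] flags=1010 VC?T → r3=0xc0
[5] flags=1010 VC?T → r1=0x83

VAL = 0x83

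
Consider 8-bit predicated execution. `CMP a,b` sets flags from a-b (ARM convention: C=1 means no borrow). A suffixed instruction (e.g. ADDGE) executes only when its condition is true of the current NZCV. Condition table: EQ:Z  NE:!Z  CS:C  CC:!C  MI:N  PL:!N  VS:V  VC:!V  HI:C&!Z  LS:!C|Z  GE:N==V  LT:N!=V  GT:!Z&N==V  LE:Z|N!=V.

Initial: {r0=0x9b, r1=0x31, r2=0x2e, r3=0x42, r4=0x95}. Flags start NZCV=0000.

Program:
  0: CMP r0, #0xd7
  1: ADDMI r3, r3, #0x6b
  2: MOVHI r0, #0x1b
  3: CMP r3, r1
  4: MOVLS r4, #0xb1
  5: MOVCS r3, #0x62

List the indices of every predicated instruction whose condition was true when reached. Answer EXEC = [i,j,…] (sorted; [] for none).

0: ✓ CMP  NZCV=1000
1: ✓ ADDMI  r3←0xad
2: · MOVHI
3: ✓ CMP  NZCV=0011
4: · MOVLS
5: ✓ MOVCS  r3←0x62

EXEC = [1,5]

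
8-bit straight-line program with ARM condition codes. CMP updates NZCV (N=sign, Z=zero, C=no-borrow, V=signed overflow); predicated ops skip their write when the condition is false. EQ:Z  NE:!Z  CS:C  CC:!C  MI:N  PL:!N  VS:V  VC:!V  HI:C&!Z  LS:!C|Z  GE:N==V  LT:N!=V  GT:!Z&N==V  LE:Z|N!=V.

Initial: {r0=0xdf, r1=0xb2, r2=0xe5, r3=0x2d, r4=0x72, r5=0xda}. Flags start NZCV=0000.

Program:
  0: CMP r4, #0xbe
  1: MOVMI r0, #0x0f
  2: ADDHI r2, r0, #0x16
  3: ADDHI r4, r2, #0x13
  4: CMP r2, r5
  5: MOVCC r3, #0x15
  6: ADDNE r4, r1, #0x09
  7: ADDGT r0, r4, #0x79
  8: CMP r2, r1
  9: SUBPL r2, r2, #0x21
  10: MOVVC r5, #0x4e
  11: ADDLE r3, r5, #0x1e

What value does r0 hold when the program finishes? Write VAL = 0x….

VAL = 0x34

0: ✓ CMP  NZCV=1001
1: ✓ MOVMI  r0←0x0f
2: · ADDHI
3: · ADDHI
4: ✓ CMP  NZCV=0010
5: · MOVCC
6: ✓ ADDNE  r4←0xbb
7: ✓ ADDGT  r0←0x34
8: ✓ CMP  NZCV=0010
9: ✓ SUBPL  r2←0xc4
10: ✓ MOVVC  r5←0x4e
11: · ADDLE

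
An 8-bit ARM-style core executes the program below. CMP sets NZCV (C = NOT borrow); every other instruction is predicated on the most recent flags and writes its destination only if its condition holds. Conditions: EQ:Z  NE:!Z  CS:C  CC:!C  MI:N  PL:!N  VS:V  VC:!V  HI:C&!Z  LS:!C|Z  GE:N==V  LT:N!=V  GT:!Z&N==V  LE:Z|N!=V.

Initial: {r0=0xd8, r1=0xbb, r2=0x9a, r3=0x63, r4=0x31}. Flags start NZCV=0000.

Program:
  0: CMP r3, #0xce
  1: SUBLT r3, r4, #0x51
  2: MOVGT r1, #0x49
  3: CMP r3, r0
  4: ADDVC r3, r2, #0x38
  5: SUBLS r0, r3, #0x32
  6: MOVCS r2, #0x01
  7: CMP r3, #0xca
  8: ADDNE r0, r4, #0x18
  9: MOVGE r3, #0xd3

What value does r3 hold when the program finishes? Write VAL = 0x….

[0] flags=1001 → (cmp)
[1] flags=1001 LT?F → skip
[2] flags=1001 GT?T → r1=0x49
[3] flags=1001 → (cmp)
[4] flags=1001 VC?F → skip
[5] flags=1001 LS?T → r0=0x31
[6] flags=1001 CS?F → skip
[7] flags=1001 → (cmp)
[8] flags=1001 NE?T → r0=0x49
[9] flags=1001 GE?T → r3=0xd3

VAL = 0xd3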